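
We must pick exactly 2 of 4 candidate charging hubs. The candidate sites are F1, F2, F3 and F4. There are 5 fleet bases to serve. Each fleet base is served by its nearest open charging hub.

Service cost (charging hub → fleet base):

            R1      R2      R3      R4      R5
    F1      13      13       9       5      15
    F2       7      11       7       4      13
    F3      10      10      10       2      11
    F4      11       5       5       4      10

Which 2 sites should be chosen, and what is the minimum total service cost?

Choose F2 and F4; total service cost 31.

With exactly 2 open, each fleet base uses its cheapest among the chosen.
{F2, F4}: R1→F2 7, R2→F4 5, R3→F4 5, R4→F2 4, R5→F4 10. Service cost 31.
{F3, F4}: service cost 32
{F1, F4}: service cost 35
Among all 6 size-2 choices, {F2, F4} is lowest.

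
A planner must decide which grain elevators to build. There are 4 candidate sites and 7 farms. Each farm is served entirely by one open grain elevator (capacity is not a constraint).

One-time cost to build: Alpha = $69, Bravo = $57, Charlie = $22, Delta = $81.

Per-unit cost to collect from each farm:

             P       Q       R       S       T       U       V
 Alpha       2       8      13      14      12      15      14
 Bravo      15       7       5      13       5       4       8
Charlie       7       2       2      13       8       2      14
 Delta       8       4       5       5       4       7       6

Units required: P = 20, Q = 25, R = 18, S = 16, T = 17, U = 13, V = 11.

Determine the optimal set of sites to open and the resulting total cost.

For any fixed open set, each farm goes to its cheapest open site; total = fixed + service.
{Alpha, Charlie, Delta}: P→Alpha 2·20=40, Q→Charlie 2·25=50, R→Charlie 2·18=36, S→Delta 5·16=80, T→Delta 4·17=68, U→Charlie 2·13=26, V→Delta 6·11=66. Service 366; fixed 172; total 538.
{Charlie, Delta}: service 466 + fixed 103 = 569
{Alpha, Bravo, Charlie, Delta}: service 366 + fixed 229 = 595
{Charlie}: service 750 + fixed 22 = 772
(All 15 nonempty subsets were checked; Alpha, Charlie and Delta is lowest.)

Open Alpha, Charlie and Delta; minimum total cost 538.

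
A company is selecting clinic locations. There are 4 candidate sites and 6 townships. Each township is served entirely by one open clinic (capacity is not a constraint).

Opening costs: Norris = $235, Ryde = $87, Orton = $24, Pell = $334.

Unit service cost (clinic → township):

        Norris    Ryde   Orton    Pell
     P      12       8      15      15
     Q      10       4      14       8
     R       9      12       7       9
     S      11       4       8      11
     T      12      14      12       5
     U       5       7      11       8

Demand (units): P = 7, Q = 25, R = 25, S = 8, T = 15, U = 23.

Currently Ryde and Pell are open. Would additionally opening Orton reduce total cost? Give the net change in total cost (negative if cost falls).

Current service cost with {Ryde, Pell}: 649.
Adding Orton: each township re-picks its cheapest; new service cost 599, saving 50.
Extra fixed cost: 24. Net change = 24 − 50 = -26.
(Totals: 1070 → 1044.)

Yes — net change −26 (cost falls by 26).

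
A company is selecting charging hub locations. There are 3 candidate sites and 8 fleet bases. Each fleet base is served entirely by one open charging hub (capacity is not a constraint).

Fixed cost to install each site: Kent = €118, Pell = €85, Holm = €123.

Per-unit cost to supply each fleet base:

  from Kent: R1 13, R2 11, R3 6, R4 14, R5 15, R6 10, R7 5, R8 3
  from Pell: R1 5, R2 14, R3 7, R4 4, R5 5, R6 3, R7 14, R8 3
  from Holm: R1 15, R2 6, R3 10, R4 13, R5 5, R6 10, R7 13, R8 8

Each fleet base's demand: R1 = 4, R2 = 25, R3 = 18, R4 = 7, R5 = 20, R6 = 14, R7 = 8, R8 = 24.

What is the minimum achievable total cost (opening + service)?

Minimum total cost: 850

For any fixed open set, each fleet base goes to its cheapest open site; total = fixed + service.
{Pell, Holm}: R1→Pell 5·4=20, R2→Holm 6·25=150, R3→Pell 7·18=126, R4→Pell 4·7=28, R5→Pell 5·20=100, R6→Pell 3·14=42, R7→Holm 13·8=104, R8→Pell 3·24=72. Service 642; fixed 208; total 850.
{Kent, Pell, Holm}: service 560 + fixed 326 = 886
{Kent, Pell}: R1→Pell 5·4=20, R2→Kent 11·25=275, R3→Kent 6·18=108, R4→Pell 4·7=28, R5→Pell 5·20=100, R6→Pell 3·14=42, R7→Kent 5·8=40, R8→Kent 3·24=72. Service 685; fixed 203; total 888.
{Pell}: service 850 + fixed 85 = 935
(All 7 nonempty subsets were checked; Pell and Holm is lowest.)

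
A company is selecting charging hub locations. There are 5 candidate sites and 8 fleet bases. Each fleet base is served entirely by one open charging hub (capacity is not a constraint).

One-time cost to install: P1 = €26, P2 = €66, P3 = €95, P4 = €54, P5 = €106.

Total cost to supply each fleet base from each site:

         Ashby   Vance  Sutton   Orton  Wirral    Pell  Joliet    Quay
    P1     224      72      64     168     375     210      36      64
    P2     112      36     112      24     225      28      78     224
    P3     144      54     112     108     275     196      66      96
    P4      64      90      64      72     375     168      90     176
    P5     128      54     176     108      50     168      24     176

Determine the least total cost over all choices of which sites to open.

Minimum total cost: 600

For any fixed open set, each fleet base goes to its cheapest open site; total = fixed + service.
{P1, P2, P5}: Ashby→P2 112, Vance→P2 36, Sutton→P1 64, Orton→P2 24, Wirral→P5 50, Pell→P2 28, Joliet→P5 24, Quay→P1 64. Service 402; fixed 198; total 600.
{P1, P2, P4, P5}: Ashby→P4 64, Vance→P2 36, Sutton→P1 64, Orton→P2 24, Wirral→P5 50, Pell→P2 28, Joliet→P5 24, Quay→P1 64. Service 354; fixed 252; total 606.
{P1, P2}: Ashby→P2 112, Vance→P2 36, Sutton→P1 64, Orton→P2 24, Wirral→P2 225, Pell→P2 28, Joliet→P1 36, Quay→P1 64. Service 589; fixed 92; total 681.
{P1, P2, P3, P4, P5}: service 354 + fixed 347 = 701
No other subset beats 600.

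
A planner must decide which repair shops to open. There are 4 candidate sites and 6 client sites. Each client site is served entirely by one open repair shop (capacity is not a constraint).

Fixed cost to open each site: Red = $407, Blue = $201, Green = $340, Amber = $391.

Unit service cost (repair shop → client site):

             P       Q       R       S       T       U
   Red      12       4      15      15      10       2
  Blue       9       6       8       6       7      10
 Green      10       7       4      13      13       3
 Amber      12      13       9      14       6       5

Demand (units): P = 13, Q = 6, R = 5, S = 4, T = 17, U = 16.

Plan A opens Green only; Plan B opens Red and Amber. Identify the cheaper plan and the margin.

Plan A: {Green}: P→Green 10·13=130, Q→Green 7·6=42, R→Green 4·5=20, S→Green 13·4=52, T→Green 13·17=221, U→Green 3·16=48. Service 513; fixed 340; total 853.
Plan B: {Red, Amber}: P→Red 12·13=156, Q→Red 4·6=24, R→Amber 9·5=45, S→Amber 14·4=56, T→Amber 6·17=102, U→Red 2·16=32. Service 415; fixed 798; total 1213.
Difference: |853 − 1213| = 360.

Plan A is cheaper by 360.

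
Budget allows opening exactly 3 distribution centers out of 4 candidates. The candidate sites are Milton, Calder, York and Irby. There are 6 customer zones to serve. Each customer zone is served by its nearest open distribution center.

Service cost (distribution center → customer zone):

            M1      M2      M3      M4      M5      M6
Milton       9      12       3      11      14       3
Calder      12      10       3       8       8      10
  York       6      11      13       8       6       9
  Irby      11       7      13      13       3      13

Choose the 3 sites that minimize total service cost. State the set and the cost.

With exactly 3 open, each customer zone uses its cheapest among the chosen.
{Milton, York, Irby}: M1→York 6, M2→Irby 7, M3→Milton 3, M4→York 8, M5→Irby 3, M6→Milton 3. Service cost 30.
{Milton, Calder, Irby}: service cost 33
{Milton, Calder, York}: service cost 36
Among all 4 size-3 choices, {Milton, York, Irby} is lowest.

Choose Milton, York and Irby; total service cost 30.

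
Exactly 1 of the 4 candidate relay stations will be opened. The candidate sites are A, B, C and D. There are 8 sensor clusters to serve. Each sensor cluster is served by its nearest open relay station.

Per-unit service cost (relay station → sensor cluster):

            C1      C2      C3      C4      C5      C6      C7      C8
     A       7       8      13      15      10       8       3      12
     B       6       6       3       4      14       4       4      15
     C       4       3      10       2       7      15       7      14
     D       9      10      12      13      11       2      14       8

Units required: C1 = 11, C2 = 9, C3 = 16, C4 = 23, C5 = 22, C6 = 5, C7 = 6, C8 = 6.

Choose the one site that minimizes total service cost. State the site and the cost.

With exactly 1 open, each sensor cluster uses its cheapest among the chosen.
{C}: C1→C 4·11=44, C2→C 3·9=27, C3→C 10·16=160, C4→C 2·23=46, C5→C 7·22=154, C6→C 15·5=75, C7→C 7·6=42, C8→C 14·6=84. Service cost 632.
{B}: service cost 702
{A}: service cost 1052
Among all 4 size-1 choices, {C} is lowest.

Choose C only; total service cost 632.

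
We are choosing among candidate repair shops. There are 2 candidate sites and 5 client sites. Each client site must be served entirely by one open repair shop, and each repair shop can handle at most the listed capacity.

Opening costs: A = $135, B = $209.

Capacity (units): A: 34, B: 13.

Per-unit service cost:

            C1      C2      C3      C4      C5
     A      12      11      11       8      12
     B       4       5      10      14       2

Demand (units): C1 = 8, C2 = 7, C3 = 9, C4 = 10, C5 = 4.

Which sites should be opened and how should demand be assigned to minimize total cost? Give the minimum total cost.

Open {A, B}: C1→B 4·8=32, C2→A 11·7=77, C3→A 11·9=99, C4→A 8·10=80, C5→B 2·4=8.
Loads: A carries 26/34, B carries 12/13. Service 296; fixed 344; total 640.
Next best feasible plan costs 662.

Minimum total cost: 640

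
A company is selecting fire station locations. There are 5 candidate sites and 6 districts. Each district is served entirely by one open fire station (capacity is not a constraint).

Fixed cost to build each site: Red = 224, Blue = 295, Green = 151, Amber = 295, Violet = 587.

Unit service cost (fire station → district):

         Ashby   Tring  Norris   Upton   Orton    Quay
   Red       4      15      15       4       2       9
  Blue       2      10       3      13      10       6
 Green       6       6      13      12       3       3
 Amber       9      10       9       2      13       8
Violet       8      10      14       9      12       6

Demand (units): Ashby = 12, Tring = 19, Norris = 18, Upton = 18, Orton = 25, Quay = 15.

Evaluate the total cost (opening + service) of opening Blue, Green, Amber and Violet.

Total cost: 1676

Each district is assigned to its cheapest site among the open ones.
{Blue, Green, Amber, Violet}: Ashby→Blue 2·12=24, Tring→Green 6·19=114, Norris→Blue 3·18=54, Upton→Amber 2·18=36, Orton→Green 3·25=75, Quay→Green 3·15=45. Service 348; fixed 1328; total 1676.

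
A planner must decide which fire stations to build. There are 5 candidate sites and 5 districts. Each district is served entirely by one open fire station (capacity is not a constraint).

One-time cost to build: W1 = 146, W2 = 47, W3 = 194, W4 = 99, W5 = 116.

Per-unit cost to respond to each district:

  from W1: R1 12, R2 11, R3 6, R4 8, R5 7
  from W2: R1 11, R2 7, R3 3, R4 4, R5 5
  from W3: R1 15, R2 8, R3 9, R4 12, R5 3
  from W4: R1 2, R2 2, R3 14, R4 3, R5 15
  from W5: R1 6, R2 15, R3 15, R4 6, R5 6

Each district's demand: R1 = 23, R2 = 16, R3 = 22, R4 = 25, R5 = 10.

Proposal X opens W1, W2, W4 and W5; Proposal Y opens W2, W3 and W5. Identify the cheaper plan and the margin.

Proposal X: {W1, W2, W4, W5}: R1→W4 2·23=46, R2→W4 2·16=32, R3→W2 3·22=66, R4→W4 3·25=75, R5→W2 5·10=50. Service 269; fixed 408; total 677.
Proposal Y: {W2, W3, W5}: R1→W5 6·23=138, R2→W2 7·16=112, R3→W2 3·22=66, R4→W2 4·25=100, R5→W3 3·10=30. Service 446; fixed 357; total 803.
Difference: |677 − 803| = 126.

Proposal X is cheaper by 126.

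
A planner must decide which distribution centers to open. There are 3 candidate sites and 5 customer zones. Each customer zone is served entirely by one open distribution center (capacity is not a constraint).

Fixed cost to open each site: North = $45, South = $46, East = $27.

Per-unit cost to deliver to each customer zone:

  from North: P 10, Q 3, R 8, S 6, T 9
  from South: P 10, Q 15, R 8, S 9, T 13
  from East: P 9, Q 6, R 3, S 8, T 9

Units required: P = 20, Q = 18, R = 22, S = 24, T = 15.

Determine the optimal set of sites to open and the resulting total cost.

For any fixed open set, each customer zone goes to its cheapest open site; total = fixed + service.
{North, East}: P→East 9·20=180, Q→North 3·18=54, R→East 3·22=66, S→North 6·24=144, T→North 9·15=135. Service 579; fixed 72; total 651.
{North, South, East}: service 579 + fixed 118 = 697
{East}: P→East 9·20=180, Q→East 6·18=108, R→East 3·22=66, S→East 8·24=192, T→East 9·15=135. Service 681; fixed 27; total 708.
(All 7 nonempty subsets were checked; North and East is lowest.)

Open North and East; minimum total cost 651.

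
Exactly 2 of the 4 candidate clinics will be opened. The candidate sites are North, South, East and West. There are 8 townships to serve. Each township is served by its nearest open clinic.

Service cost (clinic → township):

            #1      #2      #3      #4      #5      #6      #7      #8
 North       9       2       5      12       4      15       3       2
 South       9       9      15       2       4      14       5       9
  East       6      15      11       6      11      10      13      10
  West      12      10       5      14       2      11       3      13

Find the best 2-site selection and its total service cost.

With exactly 2 open, each township uses its cheapest among the chosen.
{North, East}: #1→East 6, #2→North 2, #3→North 5, #4→East 6, #5→North 4, #6→East 10, #7→North 3, #8→North 2. Service cost 38.
{North, South}: service cost 41
{North, West}: service cost 46
Among all 6 size-2 choices, {North, East} is lowest.

Choose North and East; total service cost 38.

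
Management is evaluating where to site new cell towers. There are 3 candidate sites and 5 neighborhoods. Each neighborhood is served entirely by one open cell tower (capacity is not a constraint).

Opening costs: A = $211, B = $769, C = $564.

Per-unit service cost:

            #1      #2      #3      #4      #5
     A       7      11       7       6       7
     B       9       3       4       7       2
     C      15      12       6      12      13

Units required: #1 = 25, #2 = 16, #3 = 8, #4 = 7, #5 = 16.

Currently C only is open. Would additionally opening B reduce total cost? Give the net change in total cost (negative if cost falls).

Current service cost with {C}: 907.
Adding B: each neighborhood re-picks its cheapest; new service cost 386, saving 521.
Extra fixed cost: 769. Net change = 769 − 521 = 248.
(Totals: 1471 → 1719.)

No — net change +248 (cost rises by 248).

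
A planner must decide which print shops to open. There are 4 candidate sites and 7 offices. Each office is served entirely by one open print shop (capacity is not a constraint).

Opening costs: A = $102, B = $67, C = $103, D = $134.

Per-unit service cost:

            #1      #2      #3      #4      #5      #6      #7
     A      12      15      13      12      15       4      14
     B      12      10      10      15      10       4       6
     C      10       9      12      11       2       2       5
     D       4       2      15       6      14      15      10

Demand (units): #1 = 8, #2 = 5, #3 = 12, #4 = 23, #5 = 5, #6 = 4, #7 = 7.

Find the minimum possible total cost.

For any fixed open set, each office goes to its cheapest open site; total = fixed + service.
{B, D}: #1→D 4·8=32, #2→D 2·5=10, #3→B 10·12=120, #4→D 6·23=138, #5→B 10·5=50, #6→B 4·4=16, #7→B 6·7=42. Service 408; fixed 201; total 609.
{C, D}: service 377 + fixed 237 = 614
{B, C, D}: service 353 + fixed 304 = 657
{A, B, C, D}: service 353 + fixed 406 = 759
(All 15 nonempty subsets were checked; B and D is lowest.)

Minimum total cost: 609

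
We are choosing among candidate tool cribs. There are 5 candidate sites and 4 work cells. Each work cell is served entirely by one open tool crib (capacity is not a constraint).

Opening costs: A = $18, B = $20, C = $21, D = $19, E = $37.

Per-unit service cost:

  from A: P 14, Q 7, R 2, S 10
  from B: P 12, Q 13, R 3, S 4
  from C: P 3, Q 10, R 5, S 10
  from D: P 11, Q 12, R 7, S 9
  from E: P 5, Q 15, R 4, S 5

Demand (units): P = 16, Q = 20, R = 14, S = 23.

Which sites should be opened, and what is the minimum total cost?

For any fixed open set, each work cell goes to its cheapest open site; total = fixed + service.
{A, B, C}: P→C 3·16=48, Q→A 7·20=140, R→A 2·14=28, S→B 4·23=92. Service 308; fixed 59; total 367.
{A, B, C, D}: service 308 + fixed 78 = 386
{A, B, C, E}: service 308 + fixed 96 = 404
{A, B, C, D, E}: service 308 + fixed 115 = 423
No other subset beats 367.

Open A, B and C; minimum total cost 367.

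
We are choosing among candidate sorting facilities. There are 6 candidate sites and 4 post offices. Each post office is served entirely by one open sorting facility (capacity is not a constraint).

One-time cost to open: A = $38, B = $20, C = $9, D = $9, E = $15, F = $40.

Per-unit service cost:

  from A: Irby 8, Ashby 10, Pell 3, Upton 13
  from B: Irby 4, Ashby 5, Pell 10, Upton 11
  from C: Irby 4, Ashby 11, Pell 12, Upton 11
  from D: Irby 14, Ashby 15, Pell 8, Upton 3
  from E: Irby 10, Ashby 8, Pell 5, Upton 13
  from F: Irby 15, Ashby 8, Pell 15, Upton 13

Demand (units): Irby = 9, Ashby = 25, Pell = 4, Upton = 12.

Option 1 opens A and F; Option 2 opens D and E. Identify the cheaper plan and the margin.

Option 1: {A, F}: Irby→A 8·9=72, Ashby→F 8·25=200, Pell→A 3·4=12, Upton→A 13·12=156. Service 440; fixed 78; total 518.
Option 2: {D, E}: Irby→E 10·9=90, Ashby→E 8·25=200, Pell→E 5·4=20, Upton→D 3·12=36. Service 346; fixed 24; total 370.
Difference: |518 − 370| = 148.

Option 2 is cheaper by 148.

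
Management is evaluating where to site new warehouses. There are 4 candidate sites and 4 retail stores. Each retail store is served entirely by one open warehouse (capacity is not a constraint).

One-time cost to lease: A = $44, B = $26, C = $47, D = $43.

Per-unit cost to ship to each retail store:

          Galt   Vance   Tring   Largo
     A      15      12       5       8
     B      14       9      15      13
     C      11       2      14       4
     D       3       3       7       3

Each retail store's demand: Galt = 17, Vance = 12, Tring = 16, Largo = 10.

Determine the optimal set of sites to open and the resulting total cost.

For any fixed open set, each retail store goes to its cheapest open site; total = fixed + service.
{D}: Galt→D 3·17=51, Vance→D 3·12=36, Tring→D 7·16=112, Largo→D 3·10=30. Service 229; fixed 43; total 272.
{A, D}: Galt→D 3·17=51, Vance→D 3·12=36, Tring→A 5·16=80, Largo→D 3·10=30. Service 197; fixed 87; total 284.
{B, D}: service 229 + fixed 69 = 298
{A, B, C, D}: service 185 + fixed 160 = 345
No other subset beats 272.

Open D only; minimum total cost 272.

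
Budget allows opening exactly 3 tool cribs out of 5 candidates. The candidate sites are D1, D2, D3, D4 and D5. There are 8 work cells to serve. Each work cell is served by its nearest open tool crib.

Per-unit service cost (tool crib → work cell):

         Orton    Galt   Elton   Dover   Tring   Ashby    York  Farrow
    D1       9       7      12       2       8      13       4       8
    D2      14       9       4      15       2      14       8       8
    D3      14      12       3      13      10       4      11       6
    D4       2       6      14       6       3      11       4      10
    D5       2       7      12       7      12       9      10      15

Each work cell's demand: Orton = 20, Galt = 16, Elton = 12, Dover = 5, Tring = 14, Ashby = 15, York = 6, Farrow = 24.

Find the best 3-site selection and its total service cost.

Choose D1, D3 and D4; total service cost 452.

With exactly 3 open, each work cell uses its cheapest among the chosen.
{D1, D3, D4}: Orton→D4 2·20=40, Galt→D4 6·16=96, Elton→D3 3·12=36, Dover→D1 2·5=10, Tring→D4 3·14=42, Ashby→D3 4·15=60, York→D1 4·6=24, Farrow→D3 6·24=144. Service cost 452.
{D2, D3, D4}: service cost 458
{D3, D4, D5}: service cost 472
Among all 10 size-3 choices, {D1, D3, D4} is lowest.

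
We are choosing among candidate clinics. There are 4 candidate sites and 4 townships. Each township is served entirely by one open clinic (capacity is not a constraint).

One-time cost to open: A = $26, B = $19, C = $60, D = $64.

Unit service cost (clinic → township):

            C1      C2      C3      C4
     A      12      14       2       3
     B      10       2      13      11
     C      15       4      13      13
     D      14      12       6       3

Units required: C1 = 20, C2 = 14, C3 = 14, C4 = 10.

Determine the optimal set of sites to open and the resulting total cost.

For any fixed open set, each township goes to its cheapest open site; total = fixed + service.
{A, B}: C1→B 10·20=200, C2→B 2·14=28, C3→A 2·14=28, C4→A 3·10=30. Service 286; fixed 45; total 331.
{A, B, C}: C1→B 10·20=200, C2→B 2·14=28, C3→A 2·14=28, C4→A 3·10=30. Service 286; fixed 105; total 391.
{A, B, D}: service 286 + fixed 109 = 395
{A, B, C, D}: C1→B 10·20=200, C2→B 2·14=28, C3→A 2·14=28, C4→A 3·10=30. Service 286; fixed 169; total 455.
(All 15 nonempty subsets were checked; A and B is lowest.)

Open A and B; minimum total cost 331.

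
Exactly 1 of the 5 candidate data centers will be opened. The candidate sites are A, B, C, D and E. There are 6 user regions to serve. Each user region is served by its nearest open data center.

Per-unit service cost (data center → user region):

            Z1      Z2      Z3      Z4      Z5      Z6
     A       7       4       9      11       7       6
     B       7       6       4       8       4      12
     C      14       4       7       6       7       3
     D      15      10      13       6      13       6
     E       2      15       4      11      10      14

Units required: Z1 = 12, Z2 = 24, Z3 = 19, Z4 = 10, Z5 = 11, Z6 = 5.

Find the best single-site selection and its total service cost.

Choose B only; total service cost 488.

With exactly 1 open, each user region uses its cheapest among the chosen.
{B}: Z1→B 7·12=84, Z2→B 6·24=144, Z3→B 4·19=76, Z4→B 8·10=80, Z5→B 4·11=44, Z6→B 12·5=60. Service cost 488.
{C}: service cost 549
{A}: service cost 568
Among all 5 size-1 choices, {B} is lowest.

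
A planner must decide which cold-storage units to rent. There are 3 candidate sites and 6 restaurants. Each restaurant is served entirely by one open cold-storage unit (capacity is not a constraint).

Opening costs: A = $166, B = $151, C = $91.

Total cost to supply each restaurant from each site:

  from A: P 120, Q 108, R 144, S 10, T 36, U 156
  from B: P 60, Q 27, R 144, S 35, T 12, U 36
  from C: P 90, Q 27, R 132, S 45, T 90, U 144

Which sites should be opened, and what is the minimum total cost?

For any fixed open set, each restaurant goes to its cheapest open site; total = fixed + service.
{B}: P→B 60, Q→B 27, R→B 144, S→B 35, T→B 12, U→B 36. Service 314; fixed 151; total 465.
{B, C}: service 302 + fixed 242 = 544
{A, B}: P→B 60, Q→B 27, R→A 144, S→A 10, T→B 12, U→B 36. Service 289; fixed 317; total 606.
{A, B, C}: service 277 + fixed 408 = 685
No other subset beats 465.

Open B only; minimum total cost 465.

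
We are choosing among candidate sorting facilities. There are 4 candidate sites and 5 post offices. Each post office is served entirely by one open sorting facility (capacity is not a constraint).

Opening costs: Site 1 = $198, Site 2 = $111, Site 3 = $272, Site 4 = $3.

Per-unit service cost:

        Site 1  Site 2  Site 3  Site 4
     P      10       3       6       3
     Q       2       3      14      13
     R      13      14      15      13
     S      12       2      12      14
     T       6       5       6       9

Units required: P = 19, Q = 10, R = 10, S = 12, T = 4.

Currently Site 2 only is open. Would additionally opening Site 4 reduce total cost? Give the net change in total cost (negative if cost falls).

Yes — net change −7 (cost falls by 7).

Current service cost with {Site 2}: 271.
Adding Site 4: each post office re-picks its cheapest; new service cost 261, saving 10.
Extra fixed cost: 3. Net change = 3 − 10 = -7.
(Totals: 382 → 375.)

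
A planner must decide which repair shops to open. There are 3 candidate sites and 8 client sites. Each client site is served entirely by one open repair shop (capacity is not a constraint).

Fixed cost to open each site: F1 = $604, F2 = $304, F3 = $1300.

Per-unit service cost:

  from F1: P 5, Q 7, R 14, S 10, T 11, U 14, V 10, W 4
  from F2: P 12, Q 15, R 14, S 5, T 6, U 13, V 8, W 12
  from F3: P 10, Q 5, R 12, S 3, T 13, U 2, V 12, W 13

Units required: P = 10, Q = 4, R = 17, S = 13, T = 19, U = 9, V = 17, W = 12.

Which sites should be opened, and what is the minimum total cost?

Open F2 only; minimum total cost 1298.

For any fixed open set, each client site goes to its cheapest open site; total = fixed + service.
{F2}: P→F2 12·10=120, Q→F2 15·4=60, R→F2 14·17=238, S→F2 5·13=65, T→F2 6·19=114, U→F2 13·9=117, V→F2 8·17=136, W→F2 12·12=144. Service 994; fixed 304; total 1298.
{F1}: service 999 + fixed 604 = 1603
{F1, F2}: service 796 + fixed 908 = 1704
{F1, F2, F3}: service 629 + fixed 2208 = 2837
(All 7 nonempty subsets were checked; F2 only is lowest.)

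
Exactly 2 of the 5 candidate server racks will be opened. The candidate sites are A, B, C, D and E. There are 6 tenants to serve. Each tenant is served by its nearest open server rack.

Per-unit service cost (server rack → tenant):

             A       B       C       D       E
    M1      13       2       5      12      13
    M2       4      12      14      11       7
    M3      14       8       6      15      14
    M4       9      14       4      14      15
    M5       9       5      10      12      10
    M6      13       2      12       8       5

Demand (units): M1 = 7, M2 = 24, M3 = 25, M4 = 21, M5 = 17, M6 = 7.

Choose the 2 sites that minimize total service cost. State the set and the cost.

Choose A and B; total service cost 598.

With exactly 2 open, each tenant uses its cheapest among the chosen.
{A, B}: M1→B 2·7=14, M2→A 4·24=96, M3→B 8·25=200, M4→A 9·21=189, M5→B 5·17=85, M6→B 2·7=14. Service cost 598.
{A, C}: service cost 602
{B, C}: service cost 635
Among all 10 size-2 choices, {A, B} is lowest.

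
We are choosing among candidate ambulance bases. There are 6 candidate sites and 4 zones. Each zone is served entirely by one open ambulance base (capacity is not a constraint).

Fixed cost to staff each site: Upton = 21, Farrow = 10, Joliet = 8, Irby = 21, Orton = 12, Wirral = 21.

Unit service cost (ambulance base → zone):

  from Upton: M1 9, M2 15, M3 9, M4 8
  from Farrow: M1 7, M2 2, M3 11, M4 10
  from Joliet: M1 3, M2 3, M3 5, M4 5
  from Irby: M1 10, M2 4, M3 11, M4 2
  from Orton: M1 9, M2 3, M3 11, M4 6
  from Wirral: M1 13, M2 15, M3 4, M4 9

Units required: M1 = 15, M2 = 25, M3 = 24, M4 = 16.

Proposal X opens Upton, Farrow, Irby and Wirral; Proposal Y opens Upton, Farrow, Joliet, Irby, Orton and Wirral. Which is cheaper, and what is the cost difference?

Proposal Y is cheaper by 40.

Proposal X: {Upton, Farrow, Irby, Wirral}: M1→Farrow 7·15=105, M2→Farrow 2·25=50, M3→Wirral 4·24=96, M4→Irby 2·16=32. Service 283; fixed 73; total 356.
Proposal Y: {Upton, Farrow, Joliet, Irby, Orton, Wirral}: M1→Joliet 3·15=45, M2→Farrow 2·25=50, M3→Wirral 4·24=96, M4→Irby 2·16=32. Service 223; fixed 93; total 316.
Difference: |356 − 316| = 40.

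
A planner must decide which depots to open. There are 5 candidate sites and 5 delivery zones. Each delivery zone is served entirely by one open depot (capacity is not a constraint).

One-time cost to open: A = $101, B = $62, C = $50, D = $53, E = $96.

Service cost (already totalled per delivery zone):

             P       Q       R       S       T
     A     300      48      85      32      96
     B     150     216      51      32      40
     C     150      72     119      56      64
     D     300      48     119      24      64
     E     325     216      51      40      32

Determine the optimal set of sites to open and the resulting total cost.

For any fixed open set, each delivery zone goes to its cheapest open site; total = fixed + service.
{B, D}: P→B 150, Q→D 48, R→B 51, S→D 24, T→B 40. Service 313; fixed 115; total 428.
{B, C}: service 345 + fixed 112 = 457
{B, C, D}: service 313 + fixed 165 = 478
{A, B, C, D, E}: service 305 + fixed 362 = 667
No other subset beats 428.

Open B and D; minimum total cost 428.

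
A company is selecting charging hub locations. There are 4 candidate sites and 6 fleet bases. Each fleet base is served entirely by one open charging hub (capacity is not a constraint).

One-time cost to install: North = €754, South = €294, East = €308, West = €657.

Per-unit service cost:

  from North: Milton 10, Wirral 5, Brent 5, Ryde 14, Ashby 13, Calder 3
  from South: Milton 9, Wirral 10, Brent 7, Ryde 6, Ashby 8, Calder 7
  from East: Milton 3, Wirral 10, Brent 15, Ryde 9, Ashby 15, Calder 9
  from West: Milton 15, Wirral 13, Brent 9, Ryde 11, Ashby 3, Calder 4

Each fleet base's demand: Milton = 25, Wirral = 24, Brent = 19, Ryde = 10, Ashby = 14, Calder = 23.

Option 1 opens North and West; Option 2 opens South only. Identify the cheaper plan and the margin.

Option 1: {North, West}: Milton→North 10·25=250, Wirral→North 5·24=120, Brent→North 5·19=95, Ryde→West 11·10=110, Ashby→West 3·14=42, Calder→North 3·23=69. Service 686; fixed 1411; total 2097.
Option 2: {South}: Milton→South 9·25=225, Wirral→South 10·24=240, Brent→South 7·19=133, Ryde→South 6·10=60, Ashby→South 8·14=112, Calder→South 7·23=161. Service 931; fixed 294; total 1225.
Difference: |2097 − 1225| = 872.

Option 2 is cheaper by 872.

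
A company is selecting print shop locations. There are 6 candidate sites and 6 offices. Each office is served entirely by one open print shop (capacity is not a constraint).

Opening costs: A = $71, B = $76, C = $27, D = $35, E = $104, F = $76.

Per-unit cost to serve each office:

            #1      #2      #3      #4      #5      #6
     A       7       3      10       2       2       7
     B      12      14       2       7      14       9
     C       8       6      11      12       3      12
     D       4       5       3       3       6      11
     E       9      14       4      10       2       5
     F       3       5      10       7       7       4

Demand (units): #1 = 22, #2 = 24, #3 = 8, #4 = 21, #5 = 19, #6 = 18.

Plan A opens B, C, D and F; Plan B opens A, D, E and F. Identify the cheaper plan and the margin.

Plan B is cheaper by 8.

Plan A: {B, C, D, F}: #1→F 3·22=66, #2→D 5·24=120, #3→B 2·8=16, #4→D 3·21=63, #5→C 3·19=57, #6→F 4·18=72. Service 394; fixed 214; total 608.
Plan B: {A, D, E, F}: #1→F 3·22=66, #2→A 3·24=72, #3→D 3·8=24, #4→A 2·21=42, #5→A 2·19=38, #6→F 4·18=72. Service 314; fixed 286; total 600.
Difference: |608 − 600| = 8.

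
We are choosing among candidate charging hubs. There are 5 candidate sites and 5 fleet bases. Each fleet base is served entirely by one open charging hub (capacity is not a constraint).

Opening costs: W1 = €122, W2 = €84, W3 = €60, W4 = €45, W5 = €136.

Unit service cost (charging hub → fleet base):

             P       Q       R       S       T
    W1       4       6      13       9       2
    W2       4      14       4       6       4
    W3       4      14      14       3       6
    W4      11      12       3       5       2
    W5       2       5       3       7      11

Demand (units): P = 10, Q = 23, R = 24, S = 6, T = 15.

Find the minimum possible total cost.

For any fixed open set, each fleet base goes to its cheapest open site; total = fixed + service.
{W4, W5}: P→W5 2·10=20, Q→W5 5·23=115, R→W4 3·24=72, S→W4 5·6=30, T→W4 2·15=30. Service 267; fixed 181; total 448.
{W1, W4}: service 310 + fixed 167 = 477
{W3, W4, W5}: service 255 + fixed 241 = 496
{W1, W2, W3, W4, W5}: P→W5 2·10=20, Q→W5 5·23=115, R→W4 3·24=72, S→W3 3·6=18, T→W1 2·15=30. Service 255; fixed 447; total 702.
No other subset beats 448.

Minimum total cost: 448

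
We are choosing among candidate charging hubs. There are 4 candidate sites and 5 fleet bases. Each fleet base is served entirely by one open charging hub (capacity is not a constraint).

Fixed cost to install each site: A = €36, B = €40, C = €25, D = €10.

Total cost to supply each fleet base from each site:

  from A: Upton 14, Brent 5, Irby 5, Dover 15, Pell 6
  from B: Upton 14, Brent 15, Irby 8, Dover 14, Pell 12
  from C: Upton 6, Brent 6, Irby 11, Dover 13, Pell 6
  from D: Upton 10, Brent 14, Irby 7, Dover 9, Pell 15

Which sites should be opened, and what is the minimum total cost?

Open D only; minimum total cost 65.

For any fixed open set, each fleet base goes to its cheapest open site; total = fixed + service.
{D}: Upton→D 10, Brent→D 14, Irby→D 7, Dover→D 9, Pell→D 15. Service 55; fixed 10; total 65.
{C}: Upton→C 6, Brent→C 6, Irby→C 11, Dover→C 13, Pell→C 6. Service 42; fixed 25; total 67.
{C, D}: Upton→C 6, Brent→C 6, Irby→D 7, Dover→D 9, Pell→C 6. Service 34; fixed 35; total 69.
{A, B, C, D}: Upton→C 6, Brent→A 5, Irby→A 5, Dover→D 9, Pell→A 6. Service 31; fixed 111; total 142.
No other subset beats 65.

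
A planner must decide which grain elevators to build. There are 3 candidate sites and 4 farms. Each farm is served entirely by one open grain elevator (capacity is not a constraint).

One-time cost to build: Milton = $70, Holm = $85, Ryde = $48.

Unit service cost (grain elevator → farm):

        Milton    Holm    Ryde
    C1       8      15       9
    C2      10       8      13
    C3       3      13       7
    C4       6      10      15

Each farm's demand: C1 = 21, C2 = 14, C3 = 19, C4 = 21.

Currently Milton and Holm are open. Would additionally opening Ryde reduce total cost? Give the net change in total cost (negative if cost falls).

No — net change +48 (cost rises by 48).

Current service cost with {Milton, Holm}: 463.
Adding Ryde: each farm re-picks its cheapest; new service cost 463, saving 0.
Extra fixed cost: 48. Net change = 48 − 0 = 48.
(Totals: 618 → 666.)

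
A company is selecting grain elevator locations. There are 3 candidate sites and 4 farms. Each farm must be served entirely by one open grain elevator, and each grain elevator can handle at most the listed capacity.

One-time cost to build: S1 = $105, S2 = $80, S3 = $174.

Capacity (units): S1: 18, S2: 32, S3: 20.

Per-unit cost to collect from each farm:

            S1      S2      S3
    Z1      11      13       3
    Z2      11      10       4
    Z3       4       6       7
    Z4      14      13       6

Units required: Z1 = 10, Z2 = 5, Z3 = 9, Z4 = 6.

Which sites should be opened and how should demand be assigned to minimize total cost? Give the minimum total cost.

Minimum total cost: 392

Open {S2}: Z1→S2 13·10=130, Z2→S2 10·5=50, Z3→S2 6·9=54, Z4→S2 13·6=78.
Loads: S2 carries 30/32. Service 312; fixed 80; total 392.
Next best feasible plan costs 424.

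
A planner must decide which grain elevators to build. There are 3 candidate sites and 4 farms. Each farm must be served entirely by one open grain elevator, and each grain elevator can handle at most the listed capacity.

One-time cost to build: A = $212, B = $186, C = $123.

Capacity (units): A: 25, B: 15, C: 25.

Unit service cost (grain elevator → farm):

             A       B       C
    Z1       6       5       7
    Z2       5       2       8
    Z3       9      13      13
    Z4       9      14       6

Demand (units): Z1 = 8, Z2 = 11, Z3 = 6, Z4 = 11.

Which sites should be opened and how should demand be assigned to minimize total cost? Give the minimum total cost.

Open {B, C}: Z1→C 7·8=56, Z2→B 2·11=22, Z3→C 13·6=78, Z4→C 6·11=66.
Loads: B carries 11/15, C carries 25/25. Service 222; fixed 309; total 531.
Next best feasible plan costs 558.

Minimum total cost: 531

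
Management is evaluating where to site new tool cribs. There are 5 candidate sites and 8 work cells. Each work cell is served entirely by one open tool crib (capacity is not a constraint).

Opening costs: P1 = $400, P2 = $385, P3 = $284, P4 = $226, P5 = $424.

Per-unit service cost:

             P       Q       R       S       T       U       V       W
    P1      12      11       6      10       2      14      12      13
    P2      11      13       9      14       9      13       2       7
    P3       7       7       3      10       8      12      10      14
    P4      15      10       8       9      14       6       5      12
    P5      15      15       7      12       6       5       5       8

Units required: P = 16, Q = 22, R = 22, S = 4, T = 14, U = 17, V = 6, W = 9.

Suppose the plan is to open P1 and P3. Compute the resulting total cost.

Total cost: 1465

Each work cell is assigned to its cheapest site among the open ones.
{P1, P3}: P→P3 7·16=112, Q→P3 7·22=154, R→P3 3·22=66, S→P1 10·4=40, T→P1 2·14=28, U→P3 12·17=204, V→P3 10·6=60, W→P1 13·9=117. Service 781; fixed 684; total 1465.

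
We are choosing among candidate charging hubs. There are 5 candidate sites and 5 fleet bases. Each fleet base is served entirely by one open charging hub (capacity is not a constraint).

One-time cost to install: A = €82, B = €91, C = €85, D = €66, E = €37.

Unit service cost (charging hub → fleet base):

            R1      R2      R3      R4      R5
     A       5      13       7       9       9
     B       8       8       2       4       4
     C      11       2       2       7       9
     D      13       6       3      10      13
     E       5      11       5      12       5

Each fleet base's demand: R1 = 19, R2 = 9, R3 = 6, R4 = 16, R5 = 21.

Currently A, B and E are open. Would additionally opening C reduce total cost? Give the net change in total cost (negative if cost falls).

No — net change +31 (cost rises by 31).

Current service cost with {A, B, E}: 327.
Adding C: each fleet base re-picks its cheapest; new service cost 273, saving 54.
Extra fixed cost: 85. Net change = 85 − 54 = 31.
(Totals: 537 → 568.)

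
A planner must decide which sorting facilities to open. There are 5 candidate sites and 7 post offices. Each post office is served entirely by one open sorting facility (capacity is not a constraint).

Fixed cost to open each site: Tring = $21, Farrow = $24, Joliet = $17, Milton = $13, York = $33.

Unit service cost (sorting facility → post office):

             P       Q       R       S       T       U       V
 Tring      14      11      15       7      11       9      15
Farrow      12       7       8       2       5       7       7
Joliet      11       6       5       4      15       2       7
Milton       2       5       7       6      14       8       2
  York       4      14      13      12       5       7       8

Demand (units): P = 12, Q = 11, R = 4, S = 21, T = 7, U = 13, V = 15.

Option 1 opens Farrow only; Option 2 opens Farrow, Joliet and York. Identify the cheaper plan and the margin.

Option 2 is cheaper by 134.

Option 1: {Farrow}: P→Farrow 12·12=144, Q→Farrow 7·11=77, R→Farrow 8·4=32, S→Farrow 2·21=42, T→Farrow 5·7=35, U→Farrow 7·13=91, V→Farrow 7·15=105. Service 526; fixed 24; total 550.
Option 2: {Farrow, Joliet, York}: P→York 4·12=48, Q→Joliet 6·11=66, R→Joliet 5·4=20, S→Farrow 2·21=42, T→Farrow 5·7=35, U→Joliet 2·13=26, V→Farrow 7·15=105. Service 342; fixed 74; total 416.
Difference: |550 − 416| = 134.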